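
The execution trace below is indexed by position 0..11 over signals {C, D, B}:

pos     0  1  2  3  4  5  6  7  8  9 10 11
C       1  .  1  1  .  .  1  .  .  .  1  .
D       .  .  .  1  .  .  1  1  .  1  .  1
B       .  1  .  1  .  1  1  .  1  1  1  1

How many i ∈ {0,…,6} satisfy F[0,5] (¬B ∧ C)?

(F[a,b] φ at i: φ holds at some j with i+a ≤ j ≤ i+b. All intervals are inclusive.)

3

Evaluate at each i in [0,6]:
  i=0: ✓ (witness j=0)
  i=1: ✓ (witness j=2)
  i=2: ✓ (witness j=2)
  i=3: ✗ (none in [3,8])
  i=4: ✗ (none in [4,9])
  i=5: ✗ (none in [5,10])
  i=6: ✗ (none in [6,11])
Positions where it holds: {0, 1, 2} → 3.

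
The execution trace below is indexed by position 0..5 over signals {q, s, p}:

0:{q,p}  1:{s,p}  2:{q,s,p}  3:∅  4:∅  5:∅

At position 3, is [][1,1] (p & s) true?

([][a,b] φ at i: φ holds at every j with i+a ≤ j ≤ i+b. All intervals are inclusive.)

Check (p & s) at every j in [4,4]:
  j=4: false
Fails at j=4 → formula fails.

False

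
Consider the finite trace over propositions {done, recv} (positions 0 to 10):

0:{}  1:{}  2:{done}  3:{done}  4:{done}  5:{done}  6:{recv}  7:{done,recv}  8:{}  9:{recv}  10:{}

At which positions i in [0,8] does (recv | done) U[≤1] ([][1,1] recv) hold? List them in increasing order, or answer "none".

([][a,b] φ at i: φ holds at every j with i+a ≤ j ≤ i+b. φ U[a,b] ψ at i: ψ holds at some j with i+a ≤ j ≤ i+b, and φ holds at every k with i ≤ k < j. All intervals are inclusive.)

Evaluate at each i in [0,8]:
  i=0: ✗ (no rhs in [0,1])
  i=1: ✗ (no rhs in [1,2])
  i=2: ✗ (no rhs in [2,3])
  i=3: ✗ (no rhs in [3,4])
  i=4: ✓ (rhs at j=5; lhs holds on [4,4])
  i=5: ✓ (rhs at j=5)
  i=6: ✓ (rhs at j=6)
  i=7: ✓ (rhs at j=8; lhs holds on [7,7])
  i=8: ✓ (rhs at j=8)

4, 5, 6, 7, 8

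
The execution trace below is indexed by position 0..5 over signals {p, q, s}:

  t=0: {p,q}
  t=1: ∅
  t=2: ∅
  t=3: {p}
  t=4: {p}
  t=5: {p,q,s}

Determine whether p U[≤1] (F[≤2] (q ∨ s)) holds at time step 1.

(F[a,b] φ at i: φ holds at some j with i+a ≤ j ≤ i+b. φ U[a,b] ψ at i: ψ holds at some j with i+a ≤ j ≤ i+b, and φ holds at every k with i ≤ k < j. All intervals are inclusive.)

Need some j in [1,2] with F[≤2] (q ∨ s), and p at every k in [1,j-1].
  j=1: F[≤2] (q ∨ s) — fails (none in [1,3]).
  j=2: F[≤2] (q ∨ s) — fails (none in [2,4]).
No j in the window works → until fails.

No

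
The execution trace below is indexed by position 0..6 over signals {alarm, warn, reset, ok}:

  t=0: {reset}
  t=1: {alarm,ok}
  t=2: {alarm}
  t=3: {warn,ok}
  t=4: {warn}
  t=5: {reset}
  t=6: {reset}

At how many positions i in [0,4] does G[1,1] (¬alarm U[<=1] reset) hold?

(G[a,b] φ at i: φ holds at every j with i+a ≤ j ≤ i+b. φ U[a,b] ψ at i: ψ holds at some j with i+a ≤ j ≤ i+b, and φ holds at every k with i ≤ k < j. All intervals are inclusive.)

Evaluate at each i in [0,4]:
  i=0: ✗ (fails at j=1)
  i=1: ✗ (fails at j=2)
  i=2: ✗ (fails at j=3)
  i=3: ✓ (all of [4,4])
  i=4: ✓ (all of [5,5])
Positions where it holds: {3, 4} → 2.

2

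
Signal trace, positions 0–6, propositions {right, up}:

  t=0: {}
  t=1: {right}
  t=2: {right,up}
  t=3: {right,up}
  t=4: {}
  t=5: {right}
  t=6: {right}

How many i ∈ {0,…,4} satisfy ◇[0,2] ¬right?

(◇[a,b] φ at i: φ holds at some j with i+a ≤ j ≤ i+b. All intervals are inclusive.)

4

Evaluate at each i in [0,4]:
  i=0: ✓ (witness j=0)
  i=1: ✗ (none in [1,3])
  i=2: ✓ (witness j=4)
  i=3: ✓ (witness j=4)
  i=4: ✓ (witness j=4)
Positions where it holds: {0, 2, 3, 4} → 4.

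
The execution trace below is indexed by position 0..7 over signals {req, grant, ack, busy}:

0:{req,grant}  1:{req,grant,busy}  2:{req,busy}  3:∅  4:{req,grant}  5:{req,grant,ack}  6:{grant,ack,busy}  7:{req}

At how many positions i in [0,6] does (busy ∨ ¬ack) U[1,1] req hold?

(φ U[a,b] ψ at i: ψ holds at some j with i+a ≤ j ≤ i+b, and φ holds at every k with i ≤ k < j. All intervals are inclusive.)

5

Evaluate at each i in [0,6]:
  i=0: ✓ (rhs at j=1; lhs holds on [0,0])
  i=1: ✓ (rhs at j=2; lhs holds on [1,1])
  i=2: ✗ (no rhs in [3,3])
  i=3: ✓ (rhs at j=4; lhs holds on [3,3])
  i=4: ✓ (rhs at j=5; lhs holds on [4,4])
  i=5: ✗ (no rhs in [6,6])
  i=6: ✓ (rhs at j=7; lhs holds on [6,6])
Positions where it holds: {0, 1, 3, 4, 6} → 5.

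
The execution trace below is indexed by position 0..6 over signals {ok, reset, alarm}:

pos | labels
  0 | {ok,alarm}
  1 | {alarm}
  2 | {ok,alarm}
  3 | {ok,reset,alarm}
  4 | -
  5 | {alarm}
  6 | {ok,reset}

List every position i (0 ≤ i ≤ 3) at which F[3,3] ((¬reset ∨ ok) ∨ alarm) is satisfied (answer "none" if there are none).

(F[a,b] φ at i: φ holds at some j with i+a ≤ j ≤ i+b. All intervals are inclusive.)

0, 1, 2, 3

Evaluate at each i in [0,3]:
  i=0: ✓ (witness j=3)
  i=1: ✓ (witness j=4)
  i=2: ✓ (witness j=5)
  i=3: ✓ (witness j=6)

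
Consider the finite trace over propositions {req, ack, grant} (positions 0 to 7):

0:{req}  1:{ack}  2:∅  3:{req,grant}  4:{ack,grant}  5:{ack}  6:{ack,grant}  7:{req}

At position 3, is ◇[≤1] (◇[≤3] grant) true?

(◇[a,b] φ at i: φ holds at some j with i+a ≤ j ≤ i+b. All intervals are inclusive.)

Check ◇[≤3] grant at each j in [3,4]:
  j=3: holds (witness at 3)
  j=4: holds (witness at 4)
Found at j=3 → formula holds.

True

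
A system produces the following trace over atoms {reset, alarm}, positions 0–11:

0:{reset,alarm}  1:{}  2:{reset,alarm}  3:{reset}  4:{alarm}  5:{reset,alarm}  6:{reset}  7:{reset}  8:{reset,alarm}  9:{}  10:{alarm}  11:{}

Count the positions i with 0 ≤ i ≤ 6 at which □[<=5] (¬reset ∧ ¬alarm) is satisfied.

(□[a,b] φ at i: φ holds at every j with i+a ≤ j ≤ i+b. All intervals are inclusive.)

0

Evaluate at each i in [0,6]:
  i=0: ✗ (fails at j=0)
  i=1: ✗ (fails at j=2)
  i=2: ✗ (fails at j=2)
  i=3: ✗ (fails at j=3)
  i=4: ✗ (fails at j=4)
  i=5: ✗ (fails at j=5)
  i=6: ✗ (fails at j=6)
Positions where it holds: {} → 0.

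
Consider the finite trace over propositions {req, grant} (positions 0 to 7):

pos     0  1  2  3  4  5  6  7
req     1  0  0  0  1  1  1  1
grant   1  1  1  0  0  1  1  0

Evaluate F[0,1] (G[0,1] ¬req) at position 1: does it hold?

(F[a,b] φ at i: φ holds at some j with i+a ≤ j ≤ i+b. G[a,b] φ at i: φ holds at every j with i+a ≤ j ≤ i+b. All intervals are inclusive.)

Yes

Check G[0,1] ¬req at each j in [1,2]:
  j=1: holds on [1,2]
  j=2: holds on [2,3]
Found at j=1 → formula holds.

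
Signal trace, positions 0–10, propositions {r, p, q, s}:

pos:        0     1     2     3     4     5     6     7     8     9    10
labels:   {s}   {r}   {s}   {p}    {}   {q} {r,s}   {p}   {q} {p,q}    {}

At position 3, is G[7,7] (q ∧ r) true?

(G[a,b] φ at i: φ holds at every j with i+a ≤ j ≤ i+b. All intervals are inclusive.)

No

Check (q ∧ r) at every j in [10,10]:
  j=10: false
Fails at j=10 → formula fails.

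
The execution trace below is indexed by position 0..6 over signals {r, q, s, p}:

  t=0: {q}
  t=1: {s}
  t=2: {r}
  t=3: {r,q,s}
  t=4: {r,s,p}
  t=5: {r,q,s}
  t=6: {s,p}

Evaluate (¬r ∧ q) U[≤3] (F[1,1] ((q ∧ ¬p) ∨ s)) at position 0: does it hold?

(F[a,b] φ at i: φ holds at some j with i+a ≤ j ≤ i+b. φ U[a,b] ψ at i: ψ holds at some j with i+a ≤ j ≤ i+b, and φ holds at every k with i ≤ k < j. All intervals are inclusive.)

Need some j in [0,3] with F[1,1] ((q ∧ ¬p) ∨ s), and (¬r ∧ q) at every k in [0,j-1].
  j=0: F[1,1] ((q ∧ ¬p) ∨ s) holds; no prefix to check → satisfied.

Holds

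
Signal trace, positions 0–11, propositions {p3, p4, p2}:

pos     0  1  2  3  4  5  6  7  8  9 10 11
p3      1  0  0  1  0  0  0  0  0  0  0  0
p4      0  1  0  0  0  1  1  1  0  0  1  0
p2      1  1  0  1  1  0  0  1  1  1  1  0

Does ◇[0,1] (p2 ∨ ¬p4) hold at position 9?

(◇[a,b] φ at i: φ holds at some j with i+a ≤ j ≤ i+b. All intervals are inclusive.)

Check (p2 ∨ ¬p4) at each j in [9,10]:
  j=9: true
  j=10: true
Found at j=9 → formula holds.

Holds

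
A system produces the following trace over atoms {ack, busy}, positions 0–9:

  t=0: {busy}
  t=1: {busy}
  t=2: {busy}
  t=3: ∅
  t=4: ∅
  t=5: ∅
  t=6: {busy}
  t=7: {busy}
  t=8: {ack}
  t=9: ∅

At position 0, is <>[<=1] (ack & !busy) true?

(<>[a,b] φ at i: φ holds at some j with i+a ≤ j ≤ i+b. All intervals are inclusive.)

Check (ack & !busy) at each j in [0,1]:
  j=0: false
  j=1: false
No position in the window satisfies it → formula fails.

Does not hold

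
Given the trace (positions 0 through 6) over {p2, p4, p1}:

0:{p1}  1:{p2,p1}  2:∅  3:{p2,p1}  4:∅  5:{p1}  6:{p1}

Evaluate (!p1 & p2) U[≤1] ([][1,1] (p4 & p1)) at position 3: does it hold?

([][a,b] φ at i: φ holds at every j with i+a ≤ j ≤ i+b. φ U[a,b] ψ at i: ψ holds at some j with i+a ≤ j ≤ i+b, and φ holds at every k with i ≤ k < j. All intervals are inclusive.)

Need some j in [3,4] with [][1,1] (p4 & p1), and (!p1 & p2) at every k in [3,j-1].
  j=3: [][1,1] (p4 & p1) — fails at 4.
  j=4: [][1,1] (p4 & p1) — fails at 5.
No j in the window works → until fails.

Does not hold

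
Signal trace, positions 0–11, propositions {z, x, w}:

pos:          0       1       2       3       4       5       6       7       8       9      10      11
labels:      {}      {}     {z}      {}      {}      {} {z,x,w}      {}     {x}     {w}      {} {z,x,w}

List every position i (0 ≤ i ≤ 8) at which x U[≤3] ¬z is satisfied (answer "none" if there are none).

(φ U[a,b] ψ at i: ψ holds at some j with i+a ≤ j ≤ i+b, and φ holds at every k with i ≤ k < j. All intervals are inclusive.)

Evaluate at each i in [0,8]:
  i=0: ✓ (rhs at j=0)
  i=1: ✓ (rhs at j=1)
  i=2: ✗ (lhs fails at k=2 before rhs at j=3)
  i=3: ✓ (rhs at j=3)
  i=4: ✓ (rhs at j=4)
  i=5: ✓ (rhs at j=5)
  i=6: ✓ (rhs at j=7; lhs holds on [6,6])
  i=7: ✓ (rhs at j=7)
  i=8: ✓ (rhs at j=8)

0, 1, 3, 4, 5, 6, 7, 8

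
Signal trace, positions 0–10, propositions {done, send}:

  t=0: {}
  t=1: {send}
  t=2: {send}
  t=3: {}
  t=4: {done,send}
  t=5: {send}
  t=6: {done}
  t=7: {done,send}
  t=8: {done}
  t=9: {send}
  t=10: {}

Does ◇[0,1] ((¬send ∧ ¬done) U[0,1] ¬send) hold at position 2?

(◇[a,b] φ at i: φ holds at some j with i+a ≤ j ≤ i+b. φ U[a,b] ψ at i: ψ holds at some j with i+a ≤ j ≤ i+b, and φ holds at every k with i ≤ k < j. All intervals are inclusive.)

Check ((¬send ∧ ¬done) U[0,1] ¬send) at each j in [2,3]:
  j=2: fails
  j=3: holds
Found at j=3 → formula holds.

Yes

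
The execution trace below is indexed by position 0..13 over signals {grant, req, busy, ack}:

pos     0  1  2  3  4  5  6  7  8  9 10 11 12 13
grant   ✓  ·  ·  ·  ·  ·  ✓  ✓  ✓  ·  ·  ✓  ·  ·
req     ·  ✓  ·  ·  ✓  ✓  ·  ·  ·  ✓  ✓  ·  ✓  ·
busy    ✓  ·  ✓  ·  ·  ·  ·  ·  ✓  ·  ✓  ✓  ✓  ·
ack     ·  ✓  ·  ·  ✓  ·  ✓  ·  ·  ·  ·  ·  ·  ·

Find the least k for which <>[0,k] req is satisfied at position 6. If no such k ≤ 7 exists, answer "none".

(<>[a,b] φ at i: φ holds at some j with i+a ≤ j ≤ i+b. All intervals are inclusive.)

3

Scan j = 6,7,… for req:
  j=6: fails
  j=7: fails
  j=8: fails
  j=9: holds
First hit at j=9, so smallest k = 9-6 = 3.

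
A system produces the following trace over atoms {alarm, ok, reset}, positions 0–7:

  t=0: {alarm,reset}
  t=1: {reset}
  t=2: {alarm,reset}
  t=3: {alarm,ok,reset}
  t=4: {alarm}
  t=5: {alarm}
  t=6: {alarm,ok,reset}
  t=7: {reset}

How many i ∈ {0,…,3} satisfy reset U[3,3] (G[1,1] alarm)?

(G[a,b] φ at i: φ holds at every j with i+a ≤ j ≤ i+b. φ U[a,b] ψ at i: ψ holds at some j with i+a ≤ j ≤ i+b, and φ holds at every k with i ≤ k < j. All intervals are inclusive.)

Evaluate at each i in [0,3]:
  i=0: ✓ (rhs at j=3; lhs holds on [0,2])
  i=1: ✓ (rhs at j=4; lhs holds on [1,3])
  i=2: ✗ (lhs fails at k=4 before rhs at j=5)
  i=3: ✗ (no rhs in [6,6])
Positions where it holds: {0, 1} → 2.

2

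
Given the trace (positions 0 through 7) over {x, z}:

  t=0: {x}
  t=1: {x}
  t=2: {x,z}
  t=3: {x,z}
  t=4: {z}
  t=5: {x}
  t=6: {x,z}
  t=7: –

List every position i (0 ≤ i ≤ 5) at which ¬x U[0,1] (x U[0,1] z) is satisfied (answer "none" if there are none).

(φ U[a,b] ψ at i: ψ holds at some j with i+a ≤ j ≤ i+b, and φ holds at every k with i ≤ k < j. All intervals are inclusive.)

Evaluate at each i in [0,5]:
  i=0: ✗ (lhs fails at k=0 before rhs at j=1)
  i=1: ✓ (rhs at j=1)
  i=2: ✓ (rhs at j=2)
  i=3: ✓ (rhs at j=3)
  i=4: ✓ (rhs at j=4)
  i=5: ✓ (rhs at j=5)

1, 2, 3, 4, 5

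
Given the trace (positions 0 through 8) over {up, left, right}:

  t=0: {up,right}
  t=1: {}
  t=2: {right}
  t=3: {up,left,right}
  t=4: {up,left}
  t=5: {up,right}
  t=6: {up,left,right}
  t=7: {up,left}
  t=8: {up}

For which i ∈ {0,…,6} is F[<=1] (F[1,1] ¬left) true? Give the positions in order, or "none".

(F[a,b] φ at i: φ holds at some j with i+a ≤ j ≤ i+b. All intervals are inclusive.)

Evaluate at each i in [0,6]:
  i=0: ✓ (witness j=0)
  i=1: ✓ (witness j=1)
  i=2: ✗ (none in [2,3])
  i=3: ✓ (witness j=4)
  i=4: ✓ (witness j=4)
  i=5: ✗ (none in [5,6])
  i=6: ✓ (witness j=7)

0, 1, 3, 4, 6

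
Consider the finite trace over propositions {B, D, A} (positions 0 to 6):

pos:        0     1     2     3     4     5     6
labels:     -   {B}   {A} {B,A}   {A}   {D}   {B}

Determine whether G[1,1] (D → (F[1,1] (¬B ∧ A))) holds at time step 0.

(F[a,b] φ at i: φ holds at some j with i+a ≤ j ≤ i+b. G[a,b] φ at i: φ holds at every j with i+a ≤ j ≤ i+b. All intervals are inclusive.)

Check (D → (F[1,1] (¬B ∧ A))) at every j in [1,1]:
  j=1: antecedent false → ✓
All positions satisfy it → formula holds.

Holds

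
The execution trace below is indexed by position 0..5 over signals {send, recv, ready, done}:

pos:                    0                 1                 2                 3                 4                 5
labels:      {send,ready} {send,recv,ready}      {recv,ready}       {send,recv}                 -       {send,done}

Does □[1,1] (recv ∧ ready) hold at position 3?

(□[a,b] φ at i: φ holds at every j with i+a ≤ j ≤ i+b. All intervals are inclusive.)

Check (recv ∧ ready) at every j in [4,4]:
  j=4: false
Fails at j=4 → formula fails.

False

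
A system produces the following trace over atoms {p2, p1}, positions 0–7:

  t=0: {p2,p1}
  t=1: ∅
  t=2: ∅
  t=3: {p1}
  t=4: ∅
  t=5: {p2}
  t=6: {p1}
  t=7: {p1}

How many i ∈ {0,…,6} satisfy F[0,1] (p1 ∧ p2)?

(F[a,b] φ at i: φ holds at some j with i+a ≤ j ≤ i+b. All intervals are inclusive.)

1

Evaluate at each i in [0,6]:
  i=0: ✓ (witness j=0)
  i=1: ✗ (none in [1,2])
  i=2: ✗ (none in [2,3])
  i=3: ✗ (none in [3,4])
  i=4: ✗ (none in [4,5])
  i=5: ✗ (none in [5,6])
  i=6: ✗ (none in [6,7])
Positions where it holds: {0} → 1.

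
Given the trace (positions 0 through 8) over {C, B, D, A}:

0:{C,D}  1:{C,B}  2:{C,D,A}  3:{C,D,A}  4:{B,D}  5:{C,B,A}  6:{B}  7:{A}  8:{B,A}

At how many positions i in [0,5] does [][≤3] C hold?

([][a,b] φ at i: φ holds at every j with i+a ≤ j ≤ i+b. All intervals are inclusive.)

Evaluate at each i in [0,5]:
  i=0: ✓ (all of [0,3])
  i=1: ✗ (fails at j=4)
  i=2: ✗ (fails at j=4)
  i=3: ✗ (fails at j=4)
  i=4: ✗ (fails at j=4)
  i=5: ✗ (fails at j=6)
Positions where it holds: {0} → 1.

1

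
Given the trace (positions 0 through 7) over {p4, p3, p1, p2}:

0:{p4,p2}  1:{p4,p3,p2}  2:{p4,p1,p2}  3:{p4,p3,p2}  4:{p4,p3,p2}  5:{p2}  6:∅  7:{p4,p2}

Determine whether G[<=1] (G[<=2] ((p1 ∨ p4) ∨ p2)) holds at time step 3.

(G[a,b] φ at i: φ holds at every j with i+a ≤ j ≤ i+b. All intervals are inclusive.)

Check G[<=2] ((p1 ∨ p4) ∨ p2) at every j in [3,4]:
  j=3: holds on [3,5]
  j=4: fails at 6
Fails at j=4 → formula fails.

Does not hold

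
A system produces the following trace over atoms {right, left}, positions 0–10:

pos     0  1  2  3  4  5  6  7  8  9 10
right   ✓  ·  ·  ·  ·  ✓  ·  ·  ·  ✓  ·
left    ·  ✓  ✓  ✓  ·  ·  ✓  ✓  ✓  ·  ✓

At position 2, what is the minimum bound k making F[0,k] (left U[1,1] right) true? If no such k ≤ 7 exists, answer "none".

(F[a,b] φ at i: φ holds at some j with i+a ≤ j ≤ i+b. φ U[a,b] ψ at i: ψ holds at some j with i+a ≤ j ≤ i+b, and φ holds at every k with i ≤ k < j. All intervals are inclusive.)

6

Scan j = 2,3,… for (left U[1,1] right):
  j=2: fails
  j=3: fails
  j=4: fails
  j=5: fails
  j=6: fails
  j=7: fails
  j=8: holds
First hit at j=8, so smallest k = 8-2 = 6.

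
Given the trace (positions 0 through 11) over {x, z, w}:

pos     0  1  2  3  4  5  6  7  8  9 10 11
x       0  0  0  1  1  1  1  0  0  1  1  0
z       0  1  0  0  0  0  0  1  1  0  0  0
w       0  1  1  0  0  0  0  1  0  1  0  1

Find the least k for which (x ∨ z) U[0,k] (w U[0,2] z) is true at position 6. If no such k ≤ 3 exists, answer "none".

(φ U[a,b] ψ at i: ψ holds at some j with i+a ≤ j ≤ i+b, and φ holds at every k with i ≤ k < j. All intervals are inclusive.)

1

Need earliest j ≥ 6 with (w U[0,2] z), and (x ∨ z) at every k in [6,j-1].
  j=6: rhs fails.
  j=7: rhs holds; lhs holds on [6,6]. k = 1.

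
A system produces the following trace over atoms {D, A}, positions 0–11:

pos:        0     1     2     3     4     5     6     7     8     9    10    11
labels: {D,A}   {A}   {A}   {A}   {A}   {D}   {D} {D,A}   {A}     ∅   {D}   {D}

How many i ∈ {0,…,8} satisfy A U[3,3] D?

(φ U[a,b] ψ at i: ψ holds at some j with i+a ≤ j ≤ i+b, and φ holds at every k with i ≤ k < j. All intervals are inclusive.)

1

Evaluate at each i in [0,8]:
  i=0: ✗ (no rhs in [3,3])
  i=1: ✗ (no rhs in [4,4])
  i=2: ✓ (rhs at j=5; lhs holds on [2,4])
  i=3: ✗ (lhs fails at k=5 before rhs at j=6)
  i=4: ✗ (lhs fails at k=5 before rhs at j=7)
  i=5: ✗ (no rhs in [8,8])
  i=6: ✗ (no rhs in [9,9])
  i=7: ✗ (lhs fails at k=9 before rhs at j=10)
  i=8: ✗ (lhs fails at k=9 before rhs at j=11)
Positions where it holds: {2} → 1.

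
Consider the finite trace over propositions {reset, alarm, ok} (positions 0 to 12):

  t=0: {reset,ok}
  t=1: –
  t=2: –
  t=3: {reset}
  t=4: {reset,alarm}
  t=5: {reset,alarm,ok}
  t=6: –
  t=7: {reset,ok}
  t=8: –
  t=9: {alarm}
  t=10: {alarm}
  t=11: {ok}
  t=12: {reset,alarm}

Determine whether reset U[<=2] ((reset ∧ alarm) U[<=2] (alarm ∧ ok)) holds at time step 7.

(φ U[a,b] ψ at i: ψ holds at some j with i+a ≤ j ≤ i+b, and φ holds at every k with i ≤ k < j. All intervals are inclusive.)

Need some j in [7,9] with ((reset ∧ alarm) U[<=2] (alarm ∧ ok)), and reset at every k in [7,j-1].
  j=7: ((reset ∧ alarm) U[<=2] (alarm ∧ ok)) — fails.
  j=8: ((reset ∧ alarm) U[<=2] (alarm ∧ ok)) — fails.
  j=9: ((reset ∧ alarm) U[<=2] (alarm ∧ ok)) — fails.
No j in the window works → until fails.

No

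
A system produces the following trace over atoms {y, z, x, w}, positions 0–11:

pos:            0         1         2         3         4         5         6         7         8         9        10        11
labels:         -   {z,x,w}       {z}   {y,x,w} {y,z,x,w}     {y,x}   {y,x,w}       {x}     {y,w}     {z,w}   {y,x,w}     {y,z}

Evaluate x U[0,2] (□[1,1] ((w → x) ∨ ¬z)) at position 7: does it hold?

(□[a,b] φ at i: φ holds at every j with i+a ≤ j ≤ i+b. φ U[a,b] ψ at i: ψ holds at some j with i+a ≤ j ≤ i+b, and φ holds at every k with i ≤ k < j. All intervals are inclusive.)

Yes

Need some j in [7,9] with □[1,1] ((w → x) ∨ ¬z), and x at every k in [7,j-1].
  j=7: □[1,1] ((w → x) ∨ ¬z) holds; no prefix to check → satisfied.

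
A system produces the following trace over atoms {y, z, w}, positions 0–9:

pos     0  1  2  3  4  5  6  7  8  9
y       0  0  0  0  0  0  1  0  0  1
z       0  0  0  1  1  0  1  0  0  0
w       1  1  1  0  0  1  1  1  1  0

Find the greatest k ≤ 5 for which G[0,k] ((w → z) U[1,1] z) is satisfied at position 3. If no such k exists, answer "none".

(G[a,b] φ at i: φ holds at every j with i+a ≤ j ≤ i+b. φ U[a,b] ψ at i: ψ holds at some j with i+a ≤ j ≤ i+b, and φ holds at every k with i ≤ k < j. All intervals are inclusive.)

((w → z) U[1,1] z) must hold from j=3 onward; find where it first fails.
  j=3: holds
  j=4: fails
Holds on [3,3], so largest k = 0.

0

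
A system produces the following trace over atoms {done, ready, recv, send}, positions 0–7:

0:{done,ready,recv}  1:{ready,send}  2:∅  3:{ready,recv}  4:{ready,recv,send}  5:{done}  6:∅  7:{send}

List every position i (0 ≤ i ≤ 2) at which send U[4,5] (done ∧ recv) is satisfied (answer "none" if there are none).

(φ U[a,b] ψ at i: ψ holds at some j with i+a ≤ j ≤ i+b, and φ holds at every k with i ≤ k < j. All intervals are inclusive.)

none

Evaluate at each i in [0,2]:
  i=0: ✗ (no rhs in [4,5])
  i=1: ✗ (no rhs in [5,6])
  i=2: ✗ (no rhs in [6,7])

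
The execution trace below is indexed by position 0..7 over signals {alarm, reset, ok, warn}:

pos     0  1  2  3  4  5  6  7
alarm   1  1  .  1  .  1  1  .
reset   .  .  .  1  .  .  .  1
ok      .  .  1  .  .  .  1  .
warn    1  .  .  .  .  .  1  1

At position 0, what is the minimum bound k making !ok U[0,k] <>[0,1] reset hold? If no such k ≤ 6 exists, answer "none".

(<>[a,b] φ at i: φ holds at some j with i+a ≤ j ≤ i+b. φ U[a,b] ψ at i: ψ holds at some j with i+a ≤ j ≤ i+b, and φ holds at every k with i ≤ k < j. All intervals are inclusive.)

2

Need earliest j ≥ 0 with <>[0,1] reset, and !ok at every k in [0,j-1].
  j=0: rhs fails.
  j=1: rhs fails.
  j=2: rhs holds; lhs holds on [0,1]. k = 2.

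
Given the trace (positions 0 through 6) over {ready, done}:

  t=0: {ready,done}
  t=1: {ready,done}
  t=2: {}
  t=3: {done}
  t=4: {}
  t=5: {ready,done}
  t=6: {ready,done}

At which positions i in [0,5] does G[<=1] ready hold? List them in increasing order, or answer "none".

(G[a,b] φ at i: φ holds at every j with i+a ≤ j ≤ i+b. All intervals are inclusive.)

0, 5

Evaluate at each i in [0,5]:
  i=0: ✓ (all of [0,1])
  i=1: ✗ (fails at j=2)
  i=2: ✗ (fails at j=2)
  i=3: ✗ (fails at j=3)
  i=4: ✗ (fails at j=4)
  i=5: ✓ (all of [5,6])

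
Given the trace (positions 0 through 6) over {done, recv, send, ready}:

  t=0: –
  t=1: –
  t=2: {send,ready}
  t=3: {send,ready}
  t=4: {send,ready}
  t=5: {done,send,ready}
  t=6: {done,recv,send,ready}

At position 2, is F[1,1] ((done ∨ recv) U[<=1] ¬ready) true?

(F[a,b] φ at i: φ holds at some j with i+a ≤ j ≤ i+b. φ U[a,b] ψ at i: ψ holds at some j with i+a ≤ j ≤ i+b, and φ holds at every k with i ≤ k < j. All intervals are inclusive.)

False

Check ((done ∨ recv) U[<=1] ¬ready) at each j in [3,3]:
  j=3: fails
No position in the window satisfies it → formula fails.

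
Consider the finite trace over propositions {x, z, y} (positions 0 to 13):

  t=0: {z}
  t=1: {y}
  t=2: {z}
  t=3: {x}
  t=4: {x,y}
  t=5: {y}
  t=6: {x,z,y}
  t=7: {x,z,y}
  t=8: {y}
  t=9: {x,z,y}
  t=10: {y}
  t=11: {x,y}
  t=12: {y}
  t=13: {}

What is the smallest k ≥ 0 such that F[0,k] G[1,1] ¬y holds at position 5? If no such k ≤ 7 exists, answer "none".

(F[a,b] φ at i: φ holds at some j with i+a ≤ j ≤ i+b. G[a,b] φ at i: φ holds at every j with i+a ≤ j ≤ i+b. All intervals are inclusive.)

7

Scan j = 5,6,… for G[1,1] ¬y:
  j=5: fails
  j=6: fails
  j=7: fails
  j=8: fails
  j=9: fails
  j=10: fails
  j=11: fails
  j=12: holds
First hit at j=12, so smallest k = 12-5 = 7.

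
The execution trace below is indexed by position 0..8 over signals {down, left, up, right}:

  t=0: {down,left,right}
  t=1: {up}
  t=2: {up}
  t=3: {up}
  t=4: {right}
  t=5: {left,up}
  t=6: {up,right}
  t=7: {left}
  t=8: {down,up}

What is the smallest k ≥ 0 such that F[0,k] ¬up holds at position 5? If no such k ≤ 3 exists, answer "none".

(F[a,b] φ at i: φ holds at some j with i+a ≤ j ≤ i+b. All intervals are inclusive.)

2

Scan j = 5,6,… for ¬up:
  j=5: fails
  j=6: fails
  j=7: holds
First hit at j=7, so smallest k = 7-5 = 2.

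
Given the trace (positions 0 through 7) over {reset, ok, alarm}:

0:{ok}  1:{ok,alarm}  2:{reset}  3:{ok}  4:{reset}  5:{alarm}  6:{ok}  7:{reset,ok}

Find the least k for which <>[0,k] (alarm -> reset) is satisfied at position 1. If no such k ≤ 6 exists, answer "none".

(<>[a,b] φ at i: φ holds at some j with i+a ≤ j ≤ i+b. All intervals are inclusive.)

1

Scan j = 1,2,… for (alarm -> reset):
  j=1: fails
  j=2: holds
First hit at j=2, so smallest k = 2-1 = 1.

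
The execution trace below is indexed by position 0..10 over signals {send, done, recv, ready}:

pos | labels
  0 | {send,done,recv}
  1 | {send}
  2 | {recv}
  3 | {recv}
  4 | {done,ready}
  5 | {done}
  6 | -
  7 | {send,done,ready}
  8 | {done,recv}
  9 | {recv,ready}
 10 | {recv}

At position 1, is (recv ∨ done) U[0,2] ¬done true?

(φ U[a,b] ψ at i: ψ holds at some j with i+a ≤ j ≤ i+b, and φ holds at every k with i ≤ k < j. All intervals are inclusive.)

True

Need some j in [1,3] with ¬done, and (recv ∨ done) at every k in [1,j-1].
  j=1: ¬done holds; no prefix to check → satisfied.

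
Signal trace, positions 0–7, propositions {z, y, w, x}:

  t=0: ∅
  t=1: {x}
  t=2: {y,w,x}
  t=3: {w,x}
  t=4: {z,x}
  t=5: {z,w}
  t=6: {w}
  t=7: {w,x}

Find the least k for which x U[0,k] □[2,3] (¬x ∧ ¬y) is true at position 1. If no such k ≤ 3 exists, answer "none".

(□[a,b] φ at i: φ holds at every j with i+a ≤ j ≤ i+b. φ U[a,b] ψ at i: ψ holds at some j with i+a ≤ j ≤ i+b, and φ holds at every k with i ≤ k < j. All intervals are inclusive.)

2

Need earliest j ≥ 1 with □[2,3] (¬x ∧ ¬y), and x at every k in [1,j-1].
  j=1: rhs fails.
  j=2: rhs fails.
  j=3: rhs holds; lhs holds on [1,2]. k = 2.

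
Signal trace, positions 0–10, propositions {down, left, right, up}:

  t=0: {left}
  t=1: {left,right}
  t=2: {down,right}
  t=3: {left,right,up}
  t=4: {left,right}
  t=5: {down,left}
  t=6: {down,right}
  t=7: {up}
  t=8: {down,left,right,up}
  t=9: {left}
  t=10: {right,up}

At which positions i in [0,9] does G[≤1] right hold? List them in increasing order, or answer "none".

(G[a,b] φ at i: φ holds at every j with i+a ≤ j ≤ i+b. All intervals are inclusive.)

Evaluate at each i in [0,9]:
  i=0: ✗ (fails at j=0)
  i=1: ✓ (all of [1,2])
  i=2: ✓ (all of [2,3])
  i=3: ✓ (all of [3,4])
  i=4: ✗ (fails at j=5)
  i=5: ✗ (fails at j=5)
  i=6: ✗ (fails at j=7)
  i=7: ✗ (fails at j=7)
  i=8: ✗ (fails at j=9)
  i=9: ✗ (fails at j=9)

1, 2, 3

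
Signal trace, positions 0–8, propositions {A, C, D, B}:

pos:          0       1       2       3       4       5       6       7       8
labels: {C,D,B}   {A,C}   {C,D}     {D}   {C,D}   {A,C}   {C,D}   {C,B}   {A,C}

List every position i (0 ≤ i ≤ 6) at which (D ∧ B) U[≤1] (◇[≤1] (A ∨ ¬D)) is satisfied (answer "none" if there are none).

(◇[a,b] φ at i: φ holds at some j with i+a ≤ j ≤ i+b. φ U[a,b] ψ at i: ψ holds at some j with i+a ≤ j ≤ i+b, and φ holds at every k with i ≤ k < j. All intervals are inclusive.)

Evaluate at each i in [0,6]:
  i=0: ✓ (rhs at j=0)
  i=1: ✓ (rhs at j=1)
  i=2: ✗ (no rhs in [2,3])
  i=3: ✗ (lhs fails at k=3 before rhs at j=4)
  i=4: ✓ (rhs at j=4)
  i=5: ✓ (rhs at j=5)
  i=6: ✓ (rhs at j=6)

0, 1, 4, 5, 6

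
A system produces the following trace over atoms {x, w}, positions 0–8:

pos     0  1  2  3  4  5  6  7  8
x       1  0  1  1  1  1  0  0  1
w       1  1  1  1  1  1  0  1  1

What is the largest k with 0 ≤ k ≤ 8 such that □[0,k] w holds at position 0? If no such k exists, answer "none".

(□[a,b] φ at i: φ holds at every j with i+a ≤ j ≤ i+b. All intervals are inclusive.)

w must hold from j=0 onward; find where it first fails.
  j=0: holds
  j=1: holds
  j=2: holds
  j=3: holds
  j=4: holds
  j=5: holds
  j=6: fails
Holds on [0,5], so largest k = 5.

5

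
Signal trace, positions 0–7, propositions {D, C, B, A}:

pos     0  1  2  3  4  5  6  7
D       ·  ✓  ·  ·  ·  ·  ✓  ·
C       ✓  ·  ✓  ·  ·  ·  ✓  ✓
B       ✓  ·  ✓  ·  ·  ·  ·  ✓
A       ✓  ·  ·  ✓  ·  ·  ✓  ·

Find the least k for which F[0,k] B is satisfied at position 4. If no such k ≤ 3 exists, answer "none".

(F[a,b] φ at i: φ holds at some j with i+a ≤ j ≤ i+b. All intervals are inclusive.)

Scan j = 4,5,… for B:
  j=4: fails
  j=5: fails
  j=6: fails
  j=7: holds
First hit at j=7, so smallest k = 7-4 = 3.

3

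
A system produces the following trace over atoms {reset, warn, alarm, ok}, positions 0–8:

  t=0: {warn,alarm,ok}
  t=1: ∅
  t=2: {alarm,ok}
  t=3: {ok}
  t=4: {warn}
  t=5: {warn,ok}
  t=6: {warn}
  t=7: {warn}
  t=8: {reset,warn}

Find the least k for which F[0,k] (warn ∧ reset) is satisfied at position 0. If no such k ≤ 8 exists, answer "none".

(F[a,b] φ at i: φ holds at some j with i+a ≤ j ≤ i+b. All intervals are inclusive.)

Scan j = 0,1,… for (warn ∧ reset):
  j=0: fails
  j=1: fails
  j=2: fails
  j=3: fails
  j=4: fails
  j=5: fails
  j=6: fails
  j=7: fails
  j=8: holds
First hit at j=8, so smallest k = 8-0 = 8.

8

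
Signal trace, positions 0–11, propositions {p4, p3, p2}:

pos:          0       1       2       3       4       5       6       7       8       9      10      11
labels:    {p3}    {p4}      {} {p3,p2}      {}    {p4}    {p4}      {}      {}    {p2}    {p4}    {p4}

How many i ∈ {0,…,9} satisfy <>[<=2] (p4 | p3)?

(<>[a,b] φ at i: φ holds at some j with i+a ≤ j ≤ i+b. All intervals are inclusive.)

Evaluate at each i in [0,9]:
  i=0: ✓ (witness j=0)
  i=1: ✓ (witness j=1)
  i=2: ✓ (witness j=3)
  i=3: ✓ (witness j=3)
  i=4: ✓ (witness j=5)
  i=5: ✓ (witness j=5)
  i=6: ✓ (witness j=6)
  i=7: ✗ (none in [7,9])
  i=8: ✓ (witness j=10)
  i=9: ✓ (witness j=10)
Positions where it holds: {0, 1, 2, 3, 4, 5, 6, 8, 9} → 9.

9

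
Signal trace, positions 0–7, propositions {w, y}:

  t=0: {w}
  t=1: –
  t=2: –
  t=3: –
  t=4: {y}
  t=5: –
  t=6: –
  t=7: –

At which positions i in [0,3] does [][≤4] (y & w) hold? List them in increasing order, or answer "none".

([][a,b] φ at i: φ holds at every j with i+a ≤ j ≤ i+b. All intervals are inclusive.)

Evaluate at each i in [0,3]:
  i=0: ✗ (fails at j=0)
  i=1: ✗ (fails at j=1)
  i=2: ✗ (fails at j=2)
  i=3: ✗ (fails at j=3)

none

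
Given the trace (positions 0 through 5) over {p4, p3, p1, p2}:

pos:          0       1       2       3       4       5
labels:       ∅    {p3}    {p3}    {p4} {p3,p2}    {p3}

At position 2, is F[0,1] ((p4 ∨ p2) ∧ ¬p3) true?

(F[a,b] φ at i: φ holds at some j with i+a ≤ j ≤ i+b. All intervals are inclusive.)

True

Check ((p4 ∨ p2) ∧ ¬p3) at each j in [2,3]:
  j=2: false
  j=3: true
Found at j=3 → formula holds.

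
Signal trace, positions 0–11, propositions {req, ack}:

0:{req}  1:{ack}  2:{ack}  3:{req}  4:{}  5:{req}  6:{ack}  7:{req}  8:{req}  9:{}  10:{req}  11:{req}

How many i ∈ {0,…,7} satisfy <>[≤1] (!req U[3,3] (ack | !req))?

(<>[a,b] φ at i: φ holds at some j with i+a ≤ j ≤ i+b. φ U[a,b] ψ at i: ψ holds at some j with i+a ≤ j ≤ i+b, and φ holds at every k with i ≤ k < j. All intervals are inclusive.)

0

Evaluate at each i in [0,7]:
  i=0: ✗ (none in [0,1])
  i=1: ✗ (none in [1,2])
  i=2: ✗ (none in [2,3])
  i=3: ✗ (none in [3,4])
  i=4: ✗ (none in [4,5])
  i=5: ✗ (none in [5,6])
  i=6: ✗ (none in [6,7])
  i=7: ✗ (none in [7,8])
Positions where it holds: {} → 0.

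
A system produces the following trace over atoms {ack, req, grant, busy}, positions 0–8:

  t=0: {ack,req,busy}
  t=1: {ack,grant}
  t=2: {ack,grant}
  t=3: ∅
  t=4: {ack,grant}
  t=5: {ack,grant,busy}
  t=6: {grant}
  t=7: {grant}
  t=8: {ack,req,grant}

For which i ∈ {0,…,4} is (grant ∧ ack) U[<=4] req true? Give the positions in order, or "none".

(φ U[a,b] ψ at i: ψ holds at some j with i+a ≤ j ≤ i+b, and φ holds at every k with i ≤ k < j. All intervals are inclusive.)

Evaluate at each i in [0,4]:
  i=0: ✓ (rhs at j=0)
  i=1: ✗ (no rhs in [1,5])
  i=2: ✗ (no rhs in [2,6])
  i=3: ✗ (no rhs in [3,7])
  i=4: ✗ (lhs fails at k=6 before rhs at j=8)

0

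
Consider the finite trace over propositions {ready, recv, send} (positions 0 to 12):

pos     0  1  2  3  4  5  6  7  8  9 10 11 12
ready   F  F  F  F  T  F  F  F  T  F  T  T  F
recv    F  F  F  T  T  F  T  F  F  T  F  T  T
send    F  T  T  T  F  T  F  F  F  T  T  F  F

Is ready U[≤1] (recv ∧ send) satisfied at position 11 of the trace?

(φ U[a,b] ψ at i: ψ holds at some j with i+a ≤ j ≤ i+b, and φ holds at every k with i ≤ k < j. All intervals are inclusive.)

Does not hold

Need some j in [11,12] with (recv ∧ send), and ready at every k in [11,j-1].
  j=11: (recv ∧ send) false.
  j=12: (recv ∧ send) false.
No j in the window works → until fails.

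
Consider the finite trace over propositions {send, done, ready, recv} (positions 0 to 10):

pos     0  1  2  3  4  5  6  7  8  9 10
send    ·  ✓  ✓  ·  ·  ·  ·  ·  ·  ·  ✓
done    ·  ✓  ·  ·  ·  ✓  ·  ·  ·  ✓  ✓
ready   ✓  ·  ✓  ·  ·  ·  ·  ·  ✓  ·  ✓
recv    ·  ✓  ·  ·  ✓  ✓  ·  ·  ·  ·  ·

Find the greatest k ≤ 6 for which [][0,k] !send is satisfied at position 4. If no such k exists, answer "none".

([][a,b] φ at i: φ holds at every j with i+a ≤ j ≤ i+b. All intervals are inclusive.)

5

!send must hold from j=4 onward; find where it first fails.
  j=4: holds
  j=5: holds
  j=6: holds
  j=7: holds
  j=8: holds
  j=9: holds
  j=10: fails
Holds on [4,9], so largest k = 5.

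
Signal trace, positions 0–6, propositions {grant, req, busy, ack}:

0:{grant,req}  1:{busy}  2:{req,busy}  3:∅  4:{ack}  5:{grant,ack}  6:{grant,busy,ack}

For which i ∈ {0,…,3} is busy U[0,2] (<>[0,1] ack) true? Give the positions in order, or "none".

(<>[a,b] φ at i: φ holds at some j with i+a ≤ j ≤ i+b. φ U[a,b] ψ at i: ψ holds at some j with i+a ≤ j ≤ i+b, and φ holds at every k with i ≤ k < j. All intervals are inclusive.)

1, 2, 3

Evaluate at each i in [0,3]:
  i=0: ✗ (no rhs in [0,2])
  i=1: ✓ (rhs at j=3; lhs holds on [1,2])
  i=2: ✓ (rhs at j=3; lhs holds on [2,2])
  i=3: ✓ (rhs at j=3)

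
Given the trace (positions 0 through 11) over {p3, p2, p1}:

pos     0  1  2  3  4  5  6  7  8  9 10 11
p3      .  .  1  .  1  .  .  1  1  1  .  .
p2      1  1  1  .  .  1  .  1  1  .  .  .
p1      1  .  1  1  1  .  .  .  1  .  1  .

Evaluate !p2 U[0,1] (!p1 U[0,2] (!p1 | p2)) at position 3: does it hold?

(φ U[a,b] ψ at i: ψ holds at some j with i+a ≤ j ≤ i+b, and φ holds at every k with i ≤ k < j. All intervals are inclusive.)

False

Need some j in [3,4] with (!p1 U[0,2] (!p1 | p2)), and !p2 at every k in [3,j-1].
  j=3: (!p1 U[0,2] (!p1 | p2)) — fails.
  j=4: (!p1 U[0,2] (!p1 | p2)) — fails.
No j in the window works → until fails.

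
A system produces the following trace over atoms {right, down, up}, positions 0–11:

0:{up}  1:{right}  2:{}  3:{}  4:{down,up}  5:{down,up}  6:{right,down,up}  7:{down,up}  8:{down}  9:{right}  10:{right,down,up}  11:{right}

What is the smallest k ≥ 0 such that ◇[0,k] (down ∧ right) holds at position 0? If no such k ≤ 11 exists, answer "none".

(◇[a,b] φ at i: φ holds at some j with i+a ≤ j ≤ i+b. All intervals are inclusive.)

6

Scan j = 0,1,… for (down ∧ right):
  j=0: fails
  j=1: fails
  j=2: fails
  j=3: fails
  j=4: fails
  j=5: fails
  j=6: holds
First hit at j=6, so smallest k = 6-0 = 6.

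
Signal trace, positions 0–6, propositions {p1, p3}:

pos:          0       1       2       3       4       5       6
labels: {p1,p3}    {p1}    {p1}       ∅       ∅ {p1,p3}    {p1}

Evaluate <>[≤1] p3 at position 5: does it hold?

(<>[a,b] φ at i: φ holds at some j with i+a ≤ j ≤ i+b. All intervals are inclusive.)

Check p3 at each j in [5,6]:
  j=5: true
  j=6: false
Found at j=5 → formula holds.

True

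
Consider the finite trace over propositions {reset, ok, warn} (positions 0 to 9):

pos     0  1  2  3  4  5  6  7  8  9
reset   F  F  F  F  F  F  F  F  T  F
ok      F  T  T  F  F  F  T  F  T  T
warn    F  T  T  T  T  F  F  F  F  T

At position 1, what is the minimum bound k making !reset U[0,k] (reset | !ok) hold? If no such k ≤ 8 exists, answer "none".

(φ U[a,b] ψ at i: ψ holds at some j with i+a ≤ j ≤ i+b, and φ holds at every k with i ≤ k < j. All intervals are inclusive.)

2

Need earliest j ≥ 1 with (reset | !ok), and !reset at every k in [1,j-1].
  j=1: rhs fails.
  j=2: rhs fails.
  j=3: rhs holds; lhs holds on [1,2]. k = 2.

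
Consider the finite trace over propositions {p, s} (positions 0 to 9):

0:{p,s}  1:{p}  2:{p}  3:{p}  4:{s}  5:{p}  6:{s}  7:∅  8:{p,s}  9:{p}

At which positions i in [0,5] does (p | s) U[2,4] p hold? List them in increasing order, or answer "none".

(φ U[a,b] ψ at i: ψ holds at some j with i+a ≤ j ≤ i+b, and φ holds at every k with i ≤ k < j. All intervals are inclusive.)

0, 1, 2, 3

Evaluate at each i in [0,5]:
  i=0: ✓ (rhs at j=2; lhs holds on [0,1])
  i=1: ✓ (rhs at j=3; lhs holds on [1,2])
  i=2: ✓ (rhs at j=5; lhs holds on [2,4])
  i=3: ✓ (rhs at j=5; lhs holds on [3,4])
  i=4: ✗ (lhs fails at k=7 before rhs at j=8)
  i=5: ✗ (lhs fails at k=7 before rhs at j=8)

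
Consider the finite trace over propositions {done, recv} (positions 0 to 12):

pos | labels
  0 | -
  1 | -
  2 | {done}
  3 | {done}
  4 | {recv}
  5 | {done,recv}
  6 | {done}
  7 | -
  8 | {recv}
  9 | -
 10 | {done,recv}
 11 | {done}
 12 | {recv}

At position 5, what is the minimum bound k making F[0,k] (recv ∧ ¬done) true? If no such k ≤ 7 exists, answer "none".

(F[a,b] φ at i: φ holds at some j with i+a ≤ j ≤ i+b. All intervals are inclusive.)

Scan j = 5,6,… for (recv ∧ ¬done):
  j=5: fails
  j=6: fails
  j=7: fails
  j=8: holds
First hit at j=8, so smallest k = 8-5 = 3.

3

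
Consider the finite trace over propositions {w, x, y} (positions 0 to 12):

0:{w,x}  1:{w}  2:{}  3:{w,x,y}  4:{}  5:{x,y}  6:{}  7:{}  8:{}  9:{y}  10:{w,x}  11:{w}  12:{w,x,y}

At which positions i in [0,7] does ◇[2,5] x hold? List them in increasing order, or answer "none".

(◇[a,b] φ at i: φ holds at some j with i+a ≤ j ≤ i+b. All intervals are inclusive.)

0, 1, 2, 3, 5, 6, 7

Evaluate at each i in [0,7]:
  i=0: ✓ (witness j=3)
  i=1: ✓ (witness j=3)
  i=2: ✓ (witness j=5)
  i=3: ✓ (witness j=5)
  i=4: ✗ (none in [6,9])
  i=5: ✓ (witness j=10)
  i=6: ✓ (witness j=10)
  i=7: ✓ (witness j=10)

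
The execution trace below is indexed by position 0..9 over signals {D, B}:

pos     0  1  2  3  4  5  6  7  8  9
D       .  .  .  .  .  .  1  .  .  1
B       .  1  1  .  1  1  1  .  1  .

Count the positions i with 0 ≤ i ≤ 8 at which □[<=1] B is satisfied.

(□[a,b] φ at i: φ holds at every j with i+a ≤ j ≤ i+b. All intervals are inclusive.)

Evaluate at each i in [0,8]:
  i=0: ✗ (fails at j=0)
  i=1: ✓ (all of [1,2])
  i=2: ✗ (fails at j=3)
  i=3: ✗ (fails at j=3)
  i=4: ✓ (all of [4,5])
  i=5: ✓ (all of [5,6])
  i=6: ✗ (fails at j=7)
  i=7: ✗ (fails at j=7)
  i=8: ✗ (fails at j=9)
Positions where it holds: {1, 4, 5} → 3.

3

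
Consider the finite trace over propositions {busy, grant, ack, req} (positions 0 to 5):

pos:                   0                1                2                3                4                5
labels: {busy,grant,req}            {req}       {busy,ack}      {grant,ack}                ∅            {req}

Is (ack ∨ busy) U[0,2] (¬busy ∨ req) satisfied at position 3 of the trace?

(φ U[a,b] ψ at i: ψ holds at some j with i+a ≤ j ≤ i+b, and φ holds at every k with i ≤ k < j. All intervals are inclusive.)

Need some j in [3,5] with (¬busy ∨ req), and (ack ∨ busy) at every k in [3,j-1].
  j=3: (¬busy ∨ req) holds; no prefix to check → satisfied.

Holds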